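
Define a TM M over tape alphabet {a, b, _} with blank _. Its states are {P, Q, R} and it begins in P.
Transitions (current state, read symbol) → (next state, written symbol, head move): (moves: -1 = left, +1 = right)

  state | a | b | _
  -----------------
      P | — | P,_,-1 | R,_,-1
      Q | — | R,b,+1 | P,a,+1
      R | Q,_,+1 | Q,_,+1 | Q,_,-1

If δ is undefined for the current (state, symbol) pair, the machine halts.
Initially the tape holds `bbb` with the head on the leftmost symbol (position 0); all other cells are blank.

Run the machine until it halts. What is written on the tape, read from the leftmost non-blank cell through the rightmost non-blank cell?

P | ___[b]bb   read b → write _, move -1, go to P
P | __[_]_bb   read _ → write _, move -1, go to R
R | _[_]__bb   read _ → write _, move -1, go to Q
Q | [_]___bb   read _ → write a, move +1, go to P
P | a[_]__bb   read _ → write _, move -1, go to R
R | [a]___bb   read a → write _, move +1, go to Q
Q | _[_]__bb   read _ → write a, move +1, go to P
P | _a[_]_bb   read _ → write _, move -1, go to R
R | _[a]__bb   read a → write _, move +1, go to Q
Q | __[_]_bb   read _ → write a, move +1, go to P
P | __a[_]bb   read _ → write _, move -1, go to R
R | __[a]_bb   read a → write _, move +1, go to Q
Q | ___[_]bb   read _ → write a, move +1, go to P
P | ___a[b]b   read b → write _, move -1, go to P
P | ___[a]_b
The non-blank tape span at halt is a_b.

a_b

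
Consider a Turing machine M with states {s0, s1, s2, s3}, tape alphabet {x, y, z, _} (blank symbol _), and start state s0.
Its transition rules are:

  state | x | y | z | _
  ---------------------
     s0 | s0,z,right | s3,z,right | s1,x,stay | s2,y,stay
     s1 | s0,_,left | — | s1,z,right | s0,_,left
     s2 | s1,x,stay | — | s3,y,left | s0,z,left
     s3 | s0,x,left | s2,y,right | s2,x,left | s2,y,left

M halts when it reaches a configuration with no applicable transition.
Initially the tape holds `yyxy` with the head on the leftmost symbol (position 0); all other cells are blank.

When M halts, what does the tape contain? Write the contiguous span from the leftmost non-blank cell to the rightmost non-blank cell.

state=s0 head=0 tape=__[y]yxy   (s0,y)→(s3,z,right)
state=s3 head=1 tape=__z[y]xy   (s3,y)→(s2,y,right)
state=s2 head=2 tape=__zy[x]y   (s2,x)→(s1,x,stay)
state=s1 head=2 tape=__zy[x]y   (s1,x)→(s0,_,left)
state=s0 head=1 tape=__z[y]_y   (s0,y)→(s3,z,right)
state=s3 head=2 tape=__zz[_]y   (s3,_)→(s2,y,left)
state=s2 head=1 tape=__z[z]yy   (s2,z)→(s3,y,left)
state=s3 head=0 tape=__[z]yyy   (s3,z)→(s2,x,left)
state=s2 head=-1 tape=_[_]xyyy   (s2,_)→(s0,z,left)
state=s0 head=-2 tape=[_]zxyyy   (s0,_)→(s2,y,stay)
state=s2 head=-2 tape=[y]zxyyy
The non-blank tape span at halt is yzxyyy.

yzxyyy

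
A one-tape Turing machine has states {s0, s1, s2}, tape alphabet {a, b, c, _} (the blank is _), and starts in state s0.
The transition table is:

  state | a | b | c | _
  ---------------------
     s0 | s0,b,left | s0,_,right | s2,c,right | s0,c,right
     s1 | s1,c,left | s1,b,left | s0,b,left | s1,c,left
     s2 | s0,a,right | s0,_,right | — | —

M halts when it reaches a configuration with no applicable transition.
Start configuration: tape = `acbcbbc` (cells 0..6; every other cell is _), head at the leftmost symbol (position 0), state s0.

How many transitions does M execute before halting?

s0 | _[a]cbcbbc_   read a → write b, move left, go to s0
s0 | [_]bcbcbbc_   read _ → write c, move right, go to s0
s0 | c[b]cbcbbc_   read b → write _, move right, go to s0
s0 | c_[c]bcbbc_   read c → write c, move right, go to s2
s2 | c_c[b]cbbc_   read b → write _, move right, go to s0
s0 | c_c_[c]bbc_   read c → write c, move right, go to s2
s2 | c_c_c[b]bc_   read b → write _, move right, go to s0
s0 | c_c_c_[b]c_   read b → write _, move right, go to s0
s0 | c_c_c__[c]_   read c → write c, move right, go to s2
s2 | c_c_c__c[_]
M halts after 9 transitions.

9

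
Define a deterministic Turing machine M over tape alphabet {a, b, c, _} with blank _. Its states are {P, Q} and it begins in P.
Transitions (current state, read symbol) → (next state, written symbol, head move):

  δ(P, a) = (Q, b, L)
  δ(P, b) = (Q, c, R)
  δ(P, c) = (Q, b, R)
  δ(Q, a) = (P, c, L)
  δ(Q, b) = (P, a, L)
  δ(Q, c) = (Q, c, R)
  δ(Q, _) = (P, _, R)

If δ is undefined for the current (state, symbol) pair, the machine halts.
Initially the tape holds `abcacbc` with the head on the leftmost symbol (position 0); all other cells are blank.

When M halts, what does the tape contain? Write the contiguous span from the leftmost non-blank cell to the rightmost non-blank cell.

state=P head=0 tape=_[a]bcacbc__   (P,a)→(Q,b,L)
state=Q head=-1 tape=[_]bbcacbc__   (Q,_)→(P,_,R)
state=P head=0 tape=_[b]bcacbc__   (P,b)→(Q,c,R)
state=Q head=1 tape=_c[b]cacbc__   (Q,b)→(P,a,L)
state=P head=0 tape=_[c]acacbc__   (P,c)→(Q,b,R)
state=Q head=1 tape=_b[a]cacbc__   (Q,a)→(P,c,L)
state=P head=0 tape=_[b]ccacbc__   (P,b)→(Q,c,R)
state=Q head=1 tape=_c[c]cacbc__   (Q,c)→(Q,c,R)
state=Q head=2 tape=_cc[c]acbc__   (Q,c)→(Q,c,R)
state=Q head=3 tape=_ccc[a]cbc__   (Q,a)→(P,c,L)
state=P head=2 tape=_cc[c]ccbc__   (P,c)→(Q,b,R)
state=Q head=3 tape=_ccb[c]cbc__   (Q,c)→(Q,c,R)
state=Q head=4 tape=_ccbc[c]bc__   (Q,c)→(Q,c,R)
state=Q head=5 tape=_ccbcc[b]c__   (Q,b)→(P,a,L)
state=P head=4 tape=_ccbc[c]ac__   (P,c)→(Q,b,R)
state=Q head=5 tape=_ccbcb[a]c__   (Q,a)→(P,c,L)
state=P head=4 tape=_ccbc[b]cc__   (P,b)→(Q,c,R)
state=Q head=5 tape=_ccbcc[c]c__   (Q,c)→(Q,c,R)
state=Q head=6 tape=_ccbccc[c]__   (Q,c)→(Q,c,R)
state=Q head=7 tape=_ccbcccc[_]_   (Q,_)→(P,_,R)
state=P head=8 tape=_ccbcccc_[_]
The non-blank tape span at halt is ccbcccc.

ccbcccc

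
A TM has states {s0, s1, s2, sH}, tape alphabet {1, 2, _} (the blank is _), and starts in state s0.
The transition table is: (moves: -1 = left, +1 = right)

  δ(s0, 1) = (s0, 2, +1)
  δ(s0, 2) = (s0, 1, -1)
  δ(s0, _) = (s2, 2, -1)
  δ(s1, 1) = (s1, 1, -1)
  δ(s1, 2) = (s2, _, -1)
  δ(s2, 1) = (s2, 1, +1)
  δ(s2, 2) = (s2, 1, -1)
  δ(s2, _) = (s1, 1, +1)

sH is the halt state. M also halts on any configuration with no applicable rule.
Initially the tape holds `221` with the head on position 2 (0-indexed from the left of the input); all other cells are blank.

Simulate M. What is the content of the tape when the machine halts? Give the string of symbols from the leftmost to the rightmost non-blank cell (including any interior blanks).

state=s0 head=2 tape=__22[1]_   (s0,1)→(s0,2,+1)
state=s0 head=3 tape=__222[_]   (s0,_)→(s2,2,-1)
state=s2 head=2 tape=__22[2]2   (s2,2)→(s2,1,-1)
state=s2 head=1 tape=__2[2]12   (s2,2)→(s2,1,-1)
state=s2 head=0 tape=__[2]112   (s2,2)→(s2,1,-1)
state=s2 head=-1 tape=_[_]1112   (s2,_)→(s1,1,+1)
state=s1 head=0 tape=_1[1]112   (s1,1)→(s1,1,-1)
state=s1 head=-1 tape=_[1]1112   (s1,1)→(s1,1,-1)
state=s1 head=-2 tape=[_]11112
The non-blank tape span at halt is 11112.

11112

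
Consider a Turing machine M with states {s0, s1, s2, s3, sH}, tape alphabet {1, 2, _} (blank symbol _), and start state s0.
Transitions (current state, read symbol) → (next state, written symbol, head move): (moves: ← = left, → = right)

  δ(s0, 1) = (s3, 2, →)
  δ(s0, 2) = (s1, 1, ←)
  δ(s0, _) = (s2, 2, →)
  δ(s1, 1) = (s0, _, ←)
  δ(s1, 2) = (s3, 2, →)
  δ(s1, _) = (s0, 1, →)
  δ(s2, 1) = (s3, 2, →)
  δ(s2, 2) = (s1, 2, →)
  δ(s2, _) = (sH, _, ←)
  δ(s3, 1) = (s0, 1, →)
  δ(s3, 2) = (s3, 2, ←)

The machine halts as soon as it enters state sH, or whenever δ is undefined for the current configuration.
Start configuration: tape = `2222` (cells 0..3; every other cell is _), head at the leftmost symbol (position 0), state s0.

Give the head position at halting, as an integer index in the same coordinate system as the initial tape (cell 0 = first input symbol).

s0 | __[2]222   read 2 → write 1, move ←, go to s1
s1 | _[_]1222   read _ → write 1, move →, go to s0
s0 | _1[1]222   read 1 → write 2, move →, go to s3
s3 | _12[2]22   read 2 → write 2, move ←, go to s3
s3 | _1[2]222   read 2 → write 2, move ←, go to s3
s3 | _[1]2222   read 1 → write 1, move →, go to s0
s0 | _1[2]222   read 2 → write 1, move ←, go to s1
s1 | _[1]1222   read 1 → write _, move ←, go to s0
s0 | [_]_1222   read _ → write 2, move →, go to s2
s2 | 2[_]1222   read _ → write _, move ←, go to sH
sH | [2]_1222
At halt the head is at cell -2.

-2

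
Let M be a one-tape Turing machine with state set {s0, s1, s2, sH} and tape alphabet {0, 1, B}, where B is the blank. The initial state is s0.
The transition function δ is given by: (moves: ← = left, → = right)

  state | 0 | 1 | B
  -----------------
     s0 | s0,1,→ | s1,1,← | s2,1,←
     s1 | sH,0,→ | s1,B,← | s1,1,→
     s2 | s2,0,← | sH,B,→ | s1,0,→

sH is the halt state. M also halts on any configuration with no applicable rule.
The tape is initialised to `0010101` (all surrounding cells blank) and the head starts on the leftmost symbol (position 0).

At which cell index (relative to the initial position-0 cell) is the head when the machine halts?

state=s0 head=0 tape=BB[0]010101   (s0,0)→(s0,1,→)
state=s0 head=1 tape=BB1[0]10101   (s0,0)→(s0,1,→)
state=s0 head=2 tape=BB11[1]0101   (s0,1)→(s1,1,←)
state=s1 head=1 tape=BB1[1]10101   (s1,1)→(s1,B,←)
state=s1 head=0 tape=BB[1]B10101   (s1,1)→(s1,B,←)
state=s1 head=-1 tape=B[B]BB10101   (s1,B)→(s1,1,→)
state=s1 head=0 tape=B1[B]B10101   (s1,B)→(s1,1,→)
state=s1 head=1 tape=B11[B]10101   (s1,B)→(s1,1,→)
state=s1 head=2 tape=B111[1]0101   (s1,1)→(s1,B,←)
state=s1 head=1 tape=B11[1]B0101   (s1,1)→(s1,B,←)
state=s1 head=0 tape=B1[1]BB0101   (s1,1)→(s1,B,←)
state=s1 head=-1 tape=B[1]BBB0101   (s1,1)→(s1,B,←)
state=s1 head=-2 tape=[B]BBBB0101   (s1,B)→(s1,1,→)
state=s1 head=-1 tape=1[B]BBB0101   (s1,B)→(s1,1,→)
state=s1 head=0 tape=11[B]BB0101   (s1,B)→(s1,1,→)
state=s1 head=1 tape=111[B]B0101   (s1,B)→(s1,1,→)
state=s1 head=2 tape=1111[B]0101   (s1,B)→(s1,1,→)
state=s1 head=3 tape=11111[0]101   (s1,0)→(sH,0,→)
state=sH head=4 tape=111110[1]01
At halt the head is at cell 4.

4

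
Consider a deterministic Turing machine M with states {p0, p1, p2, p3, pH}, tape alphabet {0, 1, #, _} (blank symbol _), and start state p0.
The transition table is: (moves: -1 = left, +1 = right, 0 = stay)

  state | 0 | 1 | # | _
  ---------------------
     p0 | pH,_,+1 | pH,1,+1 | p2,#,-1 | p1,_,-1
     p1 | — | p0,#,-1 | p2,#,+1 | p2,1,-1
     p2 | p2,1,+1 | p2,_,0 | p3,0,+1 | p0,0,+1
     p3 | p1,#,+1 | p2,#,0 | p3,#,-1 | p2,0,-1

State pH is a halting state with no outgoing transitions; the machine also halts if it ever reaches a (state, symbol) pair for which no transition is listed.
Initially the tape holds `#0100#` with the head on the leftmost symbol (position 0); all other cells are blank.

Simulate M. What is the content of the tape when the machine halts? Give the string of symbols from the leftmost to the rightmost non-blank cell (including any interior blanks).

11##11110

state=p0 head=0 tape=_[#]0100#___   (p0,#)→(p2,#,-1)
state=p2 head=-1 tape=[_]#0100#___   (p2,_)→(p0,0,+1)
state=p0 head=0 tape=0[#]0100#___   (p0,#)→(p2,#,-1)
state=p2 head=-1 tape=[0]#0100#___   (p2,0)→(p2,1,+1)
state=p2 head=0 tape=1[#]0100#___   (p2,#)→(p3,0,+1)
state=p3 head=1 tape=10[0]100#___   (p3,0)→(p1,#,+1)
state=p1 head=2 tape=10#[1]00#___   (p1,1)→(p0,#,-1)
state=p0 head=1 tape=10[#]#00#___   (p0,#)→(p2,#,-1)
state=p2 head=0 tape=1[0]##00#___   (p2,0)→(p2,1,+1)
state=p2 head=1 tape=11[#]#00#___   (p2,#)→(p3,0,+1)
state=p3 head=2 tape=110[#]00#___   (p3,#)→(p3,#,-1)
state=p3 head=1 tape=11[0]#00#___   (p3,0)→(p1,#,+1)
state=p1 head=2 tape=11#[#]00#___   (p1,#)→(p2,#,+1)
state=p2 head=3 tape=11##[0]0#___   (p2,0)→(p2,1,+1)
state=p2 head=4 tape=11##1[0]#___   (p2,0)→(p2,1,+1)
state=p2 head=5 tape=11##11[#]___   (p2,#)→(p3,0,+1)
state=p3 head=6 tape=11##110[_]__   (p3,_)→(p2,0,-1)
state=p2 head=5 tape=11##11[0]0__   (p2,0)→(p2,1,+1)
state=p2 head=6 tape=11##111[0]__   (p2,0)→(p2,1,+1)
state=p2 head=7 tape=11##1111[_]_   (p2,_)→(p0,0,+1)
state=p0 head=8 tape=11##11110[_]   (p0,_)→(p1,_,-1)
state=p1 head=7 tape=11##1111[0]_
The non-blank tape span at halt is 11##11110.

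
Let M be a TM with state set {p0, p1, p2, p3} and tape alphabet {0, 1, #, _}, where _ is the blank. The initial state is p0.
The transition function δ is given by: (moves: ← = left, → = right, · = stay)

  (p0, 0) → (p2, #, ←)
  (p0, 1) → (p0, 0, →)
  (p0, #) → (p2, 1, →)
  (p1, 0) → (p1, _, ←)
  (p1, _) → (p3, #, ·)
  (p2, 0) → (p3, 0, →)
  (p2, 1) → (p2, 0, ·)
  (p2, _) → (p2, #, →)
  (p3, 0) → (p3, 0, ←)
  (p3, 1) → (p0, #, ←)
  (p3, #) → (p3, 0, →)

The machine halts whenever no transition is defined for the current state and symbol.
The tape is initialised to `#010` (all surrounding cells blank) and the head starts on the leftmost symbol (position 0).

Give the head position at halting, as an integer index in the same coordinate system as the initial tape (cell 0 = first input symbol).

p0 | _[#]010   read # → write 1, move →, go to p2
p2 | _1[0]10   read 0 → write 0, move →, go to p3
p3 | _10[1]0   read 1 → write #, move ←, go to p0
p0 | _1[0]#0   read 0 → write #, move ←, go to p2
p2 | _[1]##0   read 1 → write 0, move ·, go to p2
p2 | _[0]##0   read 0 → write 0, move →, go to p3
p3 | _0[#]#0   read # → write 0, move →, go to p3
p3 | _00[#]0   read # → write 0, move →, go to p3
p3 | _000[0]   read 0 → write 0, move ←, go to p3
p3 | _00[0]0   read 0 → write 0, move ←, go to p3
p3 | _0[0]00   read 0 → write 0, move ←, go to p3
p3 | _[0]000   read 0 → write 0, move ←, go to p3
p3 | [_]0000
At halt the head is at cell -1.

-1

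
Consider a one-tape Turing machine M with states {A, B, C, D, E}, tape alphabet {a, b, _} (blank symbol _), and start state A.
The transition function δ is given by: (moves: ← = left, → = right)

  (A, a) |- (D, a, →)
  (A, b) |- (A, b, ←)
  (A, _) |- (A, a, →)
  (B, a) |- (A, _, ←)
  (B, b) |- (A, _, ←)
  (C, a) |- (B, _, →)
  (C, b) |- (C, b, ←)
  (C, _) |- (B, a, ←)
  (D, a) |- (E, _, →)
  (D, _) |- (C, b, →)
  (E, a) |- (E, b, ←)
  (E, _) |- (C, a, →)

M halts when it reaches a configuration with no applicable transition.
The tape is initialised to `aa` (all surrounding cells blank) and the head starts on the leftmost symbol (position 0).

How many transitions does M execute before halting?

state=A head=0 tape=[a]a_____   (A,a)→(D,a,→)
state=D head=1 tape=a[a]_____   (D,a)→(E,_,→)
state=E head=2 tape=a_[_]____   (E,_)→(C,a,→)
state=C head=3 tape=a_a[_]___   (C,_)→(B,a,←)
state=B head=2 tape=a_[a]a___   (B,a)→(A,_,←)
state=A head=1 tape=a[_]_a___   (A,_)→(A,a,→)
state=A head=2 tape=aa[_]a___   (A,_)→(A,a,→)
state=A head=3 tape=aaa[a]___   (A,a)→(D,a,→)
state=D head=4 tape=aaaa[_]__   (D,_)→(C,b,→)
state=C head=5 tape=aaaab[_]_   (C,_)→(B,a,←)
state=B head=4 tape=aaaa[b]a_   (B,b)→(A,_,←)
state=A head=3 tape=aaa[a]_a_   (A,a)→(D,a,→)
state=D head=4 tape=aaaa[_]a_   (D,_)→(C,b,→)
state=C head=5 tape=aaaab[a]_   (C,a)→(B,_,→)
state=B head=6 tape=aaaab_[_]
M halts after 14 transitions.

14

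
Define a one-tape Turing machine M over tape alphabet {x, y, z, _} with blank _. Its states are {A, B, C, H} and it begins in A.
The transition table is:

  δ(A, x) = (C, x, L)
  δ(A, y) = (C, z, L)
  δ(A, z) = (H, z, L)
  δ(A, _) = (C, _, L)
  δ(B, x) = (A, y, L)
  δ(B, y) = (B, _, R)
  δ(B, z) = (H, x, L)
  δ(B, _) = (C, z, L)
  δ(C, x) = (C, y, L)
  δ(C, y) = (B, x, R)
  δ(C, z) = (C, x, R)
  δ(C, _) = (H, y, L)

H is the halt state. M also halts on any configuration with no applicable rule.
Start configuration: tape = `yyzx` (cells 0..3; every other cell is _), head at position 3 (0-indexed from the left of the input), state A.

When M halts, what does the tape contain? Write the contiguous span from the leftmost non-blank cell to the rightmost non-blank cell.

yx_yz

A | yyz[x]_   read x → write x, move L, go to C
C | yy[z]x_   read z → write x, move R, go to C
C | yyx[x]_   read x → write y, move L, go to C
C | yy[x]y_   read x → write y, move L, go to C
C | y[y]yy_   read y → write x, move R, go to B
B | yx[y]y_   read y → write _, move R, go to B
B | yx_[y]_   read y → write _, move R, go to B
B | yx__[_]   read _ → write z, move L, go to C
C | yx_[_]z   read _ → write y, move L, go to H
H | yx[_]yz
The non-blank tape span at halt is yx_yz.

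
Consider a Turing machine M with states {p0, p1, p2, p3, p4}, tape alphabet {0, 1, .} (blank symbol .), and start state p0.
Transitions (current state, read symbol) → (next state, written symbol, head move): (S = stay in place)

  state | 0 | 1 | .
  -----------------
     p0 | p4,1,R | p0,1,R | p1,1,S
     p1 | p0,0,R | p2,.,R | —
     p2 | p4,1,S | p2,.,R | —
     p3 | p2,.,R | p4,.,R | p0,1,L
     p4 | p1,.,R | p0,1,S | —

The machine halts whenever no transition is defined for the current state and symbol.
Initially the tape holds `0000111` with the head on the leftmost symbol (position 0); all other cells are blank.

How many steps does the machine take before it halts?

p0 | [0]000111..   read 0 → write 1, move R, go to p4
p4 | 1[0]00111..   read 0 → write ., move R, go to p1
p1 | 1.[0]0111..   read 0 → write 0, move R, go to p0
p0 | 1.0[0]111..   read 0 → write 1, move R, go to p4
p4 | 1.01[1]11..   read 1 → write 1, move S, go to p0
p0 | 1.01[1]11..   read 1 → write 1, move R, go to p0
p0 | 1.011[1]1..   read 1 → write 1, move R, go to p0
p0 | 1.0111[1]..   read 1 → write 1, move R, go to p0
p0 | 1.01111[.].   read . → write 1, move S, go to p1
p1 | 1.01111[1].   read 1 → write ., move R, go to p2
p2 | 1.01111.[.]
M halts after 10 transitions.

10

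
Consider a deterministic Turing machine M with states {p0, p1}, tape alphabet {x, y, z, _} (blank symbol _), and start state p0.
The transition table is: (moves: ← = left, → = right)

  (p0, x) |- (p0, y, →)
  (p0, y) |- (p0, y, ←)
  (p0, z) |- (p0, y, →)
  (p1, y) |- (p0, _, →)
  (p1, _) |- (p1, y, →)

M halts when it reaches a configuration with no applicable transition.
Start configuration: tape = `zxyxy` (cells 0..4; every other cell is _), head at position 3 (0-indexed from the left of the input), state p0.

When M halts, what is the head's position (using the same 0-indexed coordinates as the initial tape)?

-1

p0 | _zxy[x]y   read x → write y, move →, go to p0
p0 | _zxyy[y]   read y → write y, move ←, go to p0
p0 | _zxy[y]y   read y → write y, move ←, go to p0
p0 | _zx[y]yy   read y → write y, move ←, go to p0
p0 | _z[x]yyy   read x → write y, move →, go to p0
p0 | _zy[y]yy   read y → write y, move ←, go to p0
p0 | _z[y]yyy   read y → write y, move ←, go to p0
p0 | _[z]yyyy   read z → write y, move →, go to p0
p0 | _y[y]yyy   read y → write y, move ←, go to p0
p0 | _[y]yyyy   read y → write y, move ←, go to p0
p0 | [_]yyyyy
At halt the head is at cell -1.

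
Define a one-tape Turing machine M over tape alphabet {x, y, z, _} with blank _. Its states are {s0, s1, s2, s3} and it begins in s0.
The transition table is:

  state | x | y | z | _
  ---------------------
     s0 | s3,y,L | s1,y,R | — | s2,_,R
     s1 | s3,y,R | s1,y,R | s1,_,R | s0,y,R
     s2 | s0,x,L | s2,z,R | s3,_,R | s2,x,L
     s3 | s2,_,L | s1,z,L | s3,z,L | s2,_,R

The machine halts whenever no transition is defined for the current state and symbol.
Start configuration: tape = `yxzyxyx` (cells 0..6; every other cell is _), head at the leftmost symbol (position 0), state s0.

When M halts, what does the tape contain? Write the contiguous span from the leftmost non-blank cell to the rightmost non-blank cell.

state=s0 head=0 tape=[y]xzyxyx__   (s0,y)→(s1,y,R)
state=s1 head=1 tape=y[x]zyxyx__   (s1,x)→(s3,y,R)
state=s3 head=2 tape=yy[z]yxyx__   (s3,z)→(s3,z,L)
state=s3 head=1 tape=y[y]zyxyx__   (s3,y)→(s1,z,L)
state=s1 head=0 tape=[y]zzyxyx__   (s1,y)→(s1,y,R)
state=s1 head=1 tape=y[z]zyxyx__   (s1,z)→(s1,_,R)
state=s1 head=2 tape=y_[z]yxyx__   (s1,z)→(s1,_,R)
state=s1 head=3 tape=y__[y]xyx__   (s1,y)→(s1,y,R)
state=s1 head=4 tape=y__y[x]yx__   (s1,x)→(s3,y,R)
state=s3 head=5 tape=y__yy[y]x__   (s3,y)→(s1,z,L)
state=s1 head=4 tape=y__y[y]zx__   (s1,y)→(s1,y,R)
state=s1 head=5 tape=y__yy[z]x__   (s1,z)→(s1,_,R)
state=s1 head=6 tape=y__yy_[x]__   (s1,x)→(s3,y,R)
state=s3 head=7 tape=y__yy_y[_]_   (s3,_)→(s2,_,R)
state=s2 head=8 tape=y__yy_y_[_]   (s2,_)→(s2,x,L)
state=s2 head=7 tape=y__yy_y[_]x   (s2,_)→(s2,x,L)
state=s2 head=6 tape=y__yy_[y]xx   (s2,y)→(s2,z,R)
state=s2 head=7 tape=y__yy_z[x]x   (s2,x)→(s0,x,L)
state=s0 head=6 tape=y__yy_[z]xx
The non-blank tape span at halt is y__yy_zxx.

y__yy_zxx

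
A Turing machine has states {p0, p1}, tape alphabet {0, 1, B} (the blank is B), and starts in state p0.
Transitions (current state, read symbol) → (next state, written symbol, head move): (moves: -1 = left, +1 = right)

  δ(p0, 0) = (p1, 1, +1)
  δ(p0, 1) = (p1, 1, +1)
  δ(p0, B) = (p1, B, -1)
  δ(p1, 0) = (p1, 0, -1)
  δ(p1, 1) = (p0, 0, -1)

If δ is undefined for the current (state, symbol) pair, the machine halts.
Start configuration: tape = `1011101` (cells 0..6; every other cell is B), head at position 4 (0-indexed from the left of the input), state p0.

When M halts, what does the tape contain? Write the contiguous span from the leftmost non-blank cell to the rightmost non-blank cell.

0000001

p0 | BB1011[1]01   read 1 → write 1, move +1, go to p1
p1 | BB10111[0]1   read 0 → write 0, move -1, go to p1
p1 | BB1011[1]01   read 1 → write 0, move -1, go to p0
p0 | BB101[1]001   read 1 → write 1, move +1, go to p1
p1 | BB1011[0]01   read 0 → write 0, move -1, go to p1
p1 | BB101[1]001   read 1 → write 0, move -1, go to p0
p0 | BB10[1]0001   read 1 → write 1, move +1, go to p1
p1 | BB101[0]001   read 0 → write 0, move -1, go to p1
p1 | BB10[1]0001   read 1 → write 0, move -1, go to p0
p0 | BB1[0]00001   read 0 → write 1, move +1, go to p1
p1 | BB11[0]0001   read 0 → write 0, move -1, go to p1
p1 | BB1[1]00001   read 1 → write 0, move -1, go to p0
p0 | BB[1]000001   read 1 → write 1, move +1, go to p1
p1 | BB1[0]00001   read 0 → write 0, move -1, go to p1
p1 | BB[1]000001   read 1 → write 0, move -1, go to p0
p0 | B[B]0000001   read B → write B, move -1, go to p1
p1 | [B]B0000001
The non-blank tape span at halt is 0000001.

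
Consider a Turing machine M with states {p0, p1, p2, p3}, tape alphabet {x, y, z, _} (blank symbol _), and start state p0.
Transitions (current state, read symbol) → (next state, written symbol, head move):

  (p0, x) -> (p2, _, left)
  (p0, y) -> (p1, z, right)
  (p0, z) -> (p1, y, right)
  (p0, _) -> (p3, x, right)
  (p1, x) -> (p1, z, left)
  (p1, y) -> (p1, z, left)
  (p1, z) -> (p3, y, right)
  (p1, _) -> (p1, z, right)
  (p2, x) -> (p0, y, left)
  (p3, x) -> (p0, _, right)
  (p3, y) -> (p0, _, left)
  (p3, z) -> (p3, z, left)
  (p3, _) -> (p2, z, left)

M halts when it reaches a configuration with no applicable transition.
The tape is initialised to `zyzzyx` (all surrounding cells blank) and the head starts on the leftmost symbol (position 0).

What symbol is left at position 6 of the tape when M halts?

p0 | _[z]yzzyx_   read z → write y, move right, go to p1
p1 | _y[y]zzyx_   read y → write z, move left, go to p1
p1 | _[y]zzzyx_   read y → write z, move left, go to p1
p1 | [_]zzzzyx_   read _ → write z, move right, go to p1
p1 | z[z]zzzyx_   read z → write y, move right, go to p3
p3 | zy[z]zzyx_   read z → write z, move left, go to p3
p3 | z[y]zzzyx_   read y → write _, move left, go to p0
p0 | [z]_zzzyx_   read z → write y, move right, go to p1
p1 | y[_]zzzyx_   read _ → write z, move right, go to p1
p1 | yz[z]zzyx_   read z → write y, move right, go to p3
p3 | yzy[z]zyx_   read z → write z, move left, go to p3
p3 | yz[y]zzyx_   read y → write _, move left, go to p0
p0 | y[z]_zzyx_   read z → write y, move right, go to p1
p1 | yy[_]zzyx_   read _ → write z, move right, go to p1
p1 | yyz[z]zyx_   read z → write y, move right, go to p3
p3 | yyzy[z]yx_   read z → write z, move left, go to p3
p3 | yyz[y]zyx_   read y → write _, move left, go to p0
p0 | yy[z]_zyx_   read z → write y, move right, go to p1
p1 | yyy[_]zyx_   read _ → write z, move right, go to p1
p1 | yyyz[z]yx_   read z → write y, move right, go to p3
p3 | yyyzy[y]x_   read y → write _, move left, go to p0
p0 | yyyz[y]_x_   read y → write z, move right, go to p1
p1 | yyyzz[_]x_   read _ → write z, move right, go to p1
p1 | yyyzzz[x]_   read x → write z, move left, go to p1
p1 | yyyzz[z]z_   read z → write y, move right, go to p3
p3 | yyyzzy[z]_   read z → write z, move left, go to p3
p3 | yyyzz[y]z_   read y → write _, move left, go to p0
p0 | yyyz[z]_z_   read z → write y, move right, go to p1
p1 | yyyzy[_]z_   read _ → write z, move right, go to p1
p1 | yyyzyz[z]_   read z → write y, move right, go to p3
p3 | yyyzyzy[_]   read _ → write z, move left, go to p2
p2 | yyyzyz[y]z
Cell 6 holds z when M halts.

z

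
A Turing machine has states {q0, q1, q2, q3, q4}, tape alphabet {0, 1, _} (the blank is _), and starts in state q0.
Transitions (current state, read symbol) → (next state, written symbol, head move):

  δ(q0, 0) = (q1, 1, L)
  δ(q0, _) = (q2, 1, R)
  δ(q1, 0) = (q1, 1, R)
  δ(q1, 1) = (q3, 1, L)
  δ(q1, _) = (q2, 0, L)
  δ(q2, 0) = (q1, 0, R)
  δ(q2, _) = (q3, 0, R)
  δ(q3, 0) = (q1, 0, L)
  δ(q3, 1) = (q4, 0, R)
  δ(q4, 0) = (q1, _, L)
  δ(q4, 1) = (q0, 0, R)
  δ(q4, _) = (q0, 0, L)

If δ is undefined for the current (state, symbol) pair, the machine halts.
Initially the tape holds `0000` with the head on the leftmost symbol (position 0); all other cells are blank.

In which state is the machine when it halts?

q0 | __[0]000___   read 0 → write 1, move L, go to q1
q1 | _[_]1000___   read _ → write 0, move L, go to q2
q2 | [_]01000___   read _ → write 0, move R, go to q3
q3 | 0[0]1000___   read 0 → write 0, move L, go to q1
q1 | [0]01000___   read 0 → write 1, move R, go to q1
q1 | 1[0]1000___   read 0 → write 1, move R, go to q1
q1 | 11[1]000___   read 1 → write 1, move L, go to q3
q3 | 1[1]1000___   read 1 → write 0, move R, go to q4
q4 | 10[1]000___   read 1 → write 0, move R, go to q0
q0 | 100[0]00___   read 0 → write 1, move L, go to q1
q1 | 10[0]100___   read 0 → write 1, move R, go to q1
q1 | 101[1]00___   read 1 → write 1, move L, go to q3
q3 | 10[1]100___   read 1 → write 0, move R, go to q4
q4 | 100[1]00___   read 1 → write 0, move R, go to q0
q0 | 1000[0]0___   read 0 → write 1, move L, go to q1
q1 | 100[0]10___   read 0 → write 1, move R, go to q1
q1 | 1001[1]0___   read 1 → write 1, move L, go to q3
q3 | 100[1]10___   read 1 → write 0, move R, go to q4
q4 | 1000[1]0___   read 1 → write 0, move R, go to q0
q0 | 10000[0]___   read 0 → write 1, move L, go to q1
q1 | 1000[0]1___   read 0 → write 1, move R, go to q1
q1 | 10001[1]___   read 1 → write 1, move L, go to q3
q3 | 1000[1]1___   read 1 → write 0, move R, go to q4
q4 | 10000[1]___   read 1 → write 0, move R, go to q0
q0 | 100000[_]__   read _ → write 1, move R, go to q2
q2 | 1000001[_]_   read _ → write 0, move R, go to q3
q3 | 10000010[_]
No transition is defined for (q3, _); M halts in state q3.

q3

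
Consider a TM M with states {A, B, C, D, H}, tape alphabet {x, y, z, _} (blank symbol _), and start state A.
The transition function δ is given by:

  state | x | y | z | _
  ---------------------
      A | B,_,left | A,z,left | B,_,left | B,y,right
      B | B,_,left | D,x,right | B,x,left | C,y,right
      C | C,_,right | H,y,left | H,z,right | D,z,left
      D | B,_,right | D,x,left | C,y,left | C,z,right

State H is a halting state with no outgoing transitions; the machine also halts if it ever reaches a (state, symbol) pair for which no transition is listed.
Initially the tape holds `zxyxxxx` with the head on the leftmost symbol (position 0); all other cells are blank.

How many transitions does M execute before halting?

7

state=A head=0 tape=__[z]xyxxxx   (A,z)→(B,_,left)
state=B head=-1 tape=_[_]_xyxxxx   (B,_)→(C,y,right)
state=C head=0 tape=_y[_]xyxxxx   (C,_)→(D,z,left)
state=D head=-1 tape=_[y]zxyxxxx   (D,y)→(D,x,left)
state=D head=-2 tape=[_]xzxyxxxx   (D,_)→(C,z,right)
state=C head=-1 tape=z[x]zxyxxxx   (C,x)→(C,_,right)
state=C head=0 tape=z_[z]xyxxxx   (C,z)→(H,z,right)
state=H head=1 tape=z_z[x]yxxxx
M halts after 7 transitions.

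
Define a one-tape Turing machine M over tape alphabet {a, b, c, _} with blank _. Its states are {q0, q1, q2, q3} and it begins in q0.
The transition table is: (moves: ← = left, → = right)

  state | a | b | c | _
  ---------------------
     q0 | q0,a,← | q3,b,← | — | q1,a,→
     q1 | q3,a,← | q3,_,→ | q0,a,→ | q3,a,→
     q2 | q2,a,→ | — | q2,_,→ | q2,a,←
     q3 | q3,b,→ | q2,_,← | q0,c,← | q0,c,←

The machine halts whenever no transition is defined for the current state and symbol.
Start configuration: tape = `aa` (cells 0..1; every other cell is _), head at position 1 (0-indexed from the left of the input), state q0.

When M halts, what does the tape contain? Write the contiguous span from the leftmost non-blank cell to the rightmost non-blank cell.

q0 | _a[a]_   read a → write a, move ←, go to q0
q0 | _[a]a_   read a → write a, move ←, go to q0
q0 | [_]aa_   read _ → write a, move →, go to q1
q1 | a[a]a_   read a → write a, move ←, go to q3
q3 | [a]aa_   read a → write b, move →, go to q3
q3 | b[a]a_   read a → write b, move →, go to q3
q3 | bb[a]_   read a → write b, move →, go to q3
q3 | bbb[_]   read _ → write c, move ←, go to q0
q0 | bb[b]c   read b → write b, move ←, go to q3
q3 | b[b]bc   read b → write _, move ←, go to q2
q2 | [b]_bc
The non-blank tape span at halt is b_bc.

b_bc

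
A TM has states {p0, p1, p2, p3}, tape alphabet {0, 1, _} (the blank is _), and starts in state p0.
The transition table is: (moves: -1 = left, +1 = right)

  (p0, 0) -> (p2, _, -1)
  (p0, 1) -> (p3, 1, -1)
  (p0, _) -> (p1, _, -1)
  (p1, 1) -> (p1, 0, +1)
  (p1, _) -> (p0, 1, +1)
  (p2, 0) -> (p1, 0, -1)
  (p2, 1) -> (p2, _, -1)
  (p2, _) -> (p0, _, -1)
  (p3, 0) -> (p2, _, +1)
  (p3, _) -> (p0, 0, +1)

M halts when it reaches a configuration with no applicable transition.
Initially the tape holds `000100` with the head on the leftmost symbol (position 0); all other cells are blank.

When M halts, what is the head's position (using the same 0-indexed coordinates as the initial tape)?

-2

state=p0 head=0 tape=___[0]00100   (p0,0)→(p2,_,-1)
state=p2 head=-1 tape=__[_]_00100   (p2,_)→(p0,_,-1)
state=p0 head=-2 tape=_[_]__00100   (p0,_)→(p1,_,-1)
state=p1 head=-3 tape=[_]___00100   (p1,_)→(p0,1,+1)
state=p0 head=-2 tape=1[_]__00100   (p0,_)→(p1,_,-1)
state=p1 head=-3 tape=[1]___00100   (p1,1)→(p1,0,+1)
state=p1 head=-2 tape=0[_]__00100   (p1,_)→(p0,1,+1)
state=p0 head=-1 tape=01[_]_00100   (p0,_)→(p1,_,-1)
state=p1 head=-2 tape=0[1]__00100   (p1,1)→(p1,0,+1)
state=p1 head=-1 tape=00[_]_00100   (p1,_)→(p0,1,+1)
state=p0 head=0 tape=001[_]00100   (p0,_)→(p1,_,-1)
state=p1 head=-1 tape=00[1]_00100   (p1,1)→(p1,0,+1)
state=p1 head=0 tape=000[_]00100   (p1,_)→(p0,1,+1)
state=p0 head=1 tape=0001[0]0100   (p0,0)→(p2,_,-1)
state=p2 head=0 tape=000[1]_0100   (p2,1)→(p2,_,-1)
state=p2 head=-1 tape=00[0]__0100   (p2,0)→(p1,0,-1)
state=p1 head=-2 tape=0[0]0__0100
At halt the head is at cell -2.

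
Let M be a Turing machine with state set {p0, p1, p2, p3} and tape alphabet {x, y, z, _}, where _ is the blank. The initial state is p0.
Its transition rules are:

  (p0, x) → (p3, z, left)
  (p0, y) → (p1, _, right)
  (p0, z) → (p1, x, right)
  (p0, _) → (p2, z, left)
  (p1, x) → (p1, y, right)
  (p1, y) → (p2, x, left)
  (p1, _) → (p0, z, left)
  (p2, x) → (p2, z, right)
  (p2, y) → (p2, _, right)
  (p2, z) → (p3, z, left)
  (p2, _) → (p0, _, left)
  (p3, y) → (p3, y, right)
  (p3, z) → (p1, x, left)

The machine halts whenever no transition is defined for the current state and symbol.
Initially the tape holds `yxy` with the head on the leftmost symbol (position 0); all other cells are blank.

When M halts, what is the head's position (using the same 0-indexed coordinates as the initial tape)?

p0 | [y]xy_   read y → write _, move right, go to p1
p1 | _[x]y_   read x → write y, move right, go to p1
p1 | _y[y]_   read y → write x, move left, go to p2
p2 | _[y]x_   read y → write _, move right, go to p2
p2 | __[x]_   read x → write z, move right, go to p2
p2 | __z[_]   read _ → write _, move left, go to p0
p0 | __[z]_   read z → write x, move right, go to p1
p1 | __x[_]   read _ → write z, move left, go to p0
p0 | __[x]z   read x → write z, move left, go to p3
p3 | _[_]zz
At halt the head is at cell 1.

1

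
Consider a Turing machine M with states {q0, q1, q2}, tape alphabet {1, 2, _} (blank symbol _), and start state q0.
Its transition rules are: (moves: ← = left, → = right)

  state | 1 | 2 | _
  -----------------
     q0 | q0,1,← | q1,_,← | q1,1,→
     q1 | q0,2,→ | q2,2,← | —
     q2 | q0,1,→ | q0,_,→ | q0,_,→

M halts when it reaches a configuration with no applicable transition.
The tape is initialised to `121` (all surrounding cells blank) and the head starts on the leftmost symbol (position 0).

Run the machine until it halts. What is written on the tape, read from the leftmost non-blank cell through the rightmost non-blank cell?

q0 | _[1]21   read 1 → write 1, move ←, go to q0
q0 | [_]121   read _ → write 1, move →, go to q1
q1 | 1[1]21   read 1 → write 2, move →, go to q0
q0 | 12[2]1   read 2 → write _, move ←, go to q1
q1 | 1[2]_1   read 2 → write 2, move ←, go to q2
q2 | [1]2_1   read 1 → write 1, move →, go to q0
q0 | 1[2]_1   read 2 → write _, move ←, go to q1
q1 | [1]__1   read 1 → write 2, move →, go to q0
q0 | 2[_]_1   read _ → write 1, move →, go to q1
q1 | 21[_]1
The non-blank tape span at halt is 21_1.

21_1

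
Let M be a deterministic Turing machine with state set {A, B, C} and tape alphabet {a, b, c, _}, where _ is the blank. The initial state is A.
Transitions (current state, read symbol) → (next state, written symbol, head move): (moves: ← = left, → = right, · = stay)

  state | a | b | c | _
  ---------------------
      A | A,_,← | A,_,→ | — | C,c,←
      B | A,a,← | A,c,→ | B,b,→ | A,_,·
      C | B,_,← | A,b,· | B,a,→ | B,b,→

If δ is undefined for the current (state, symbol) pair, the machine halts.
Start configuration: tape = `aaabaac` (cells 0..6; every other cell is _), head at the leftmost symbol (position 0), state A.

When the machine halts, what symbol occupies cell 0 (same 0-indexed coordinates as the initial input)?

A | __[a]aabaac   read a → write _, move ←, go to A
A | _[_]_aabaac   read _ → write c, move ←, go to C
C | [_]c_aabaac   read _ → write b, move →, go to B
B | b[c]_aabaac   read c → write b, move →, go to B
B | bb[_]aabaac   read _ → write _, move ·, go to A
A | bb[_]aabaac   read _ → write c, move ←, go to C
C | b[b]caabaac   read b → write b, move ·, go to A
A | b[b]caabaac   read b → write _, move →, go to A
A | b_[c]aabaac
Cell 0 holds c when M halts.

c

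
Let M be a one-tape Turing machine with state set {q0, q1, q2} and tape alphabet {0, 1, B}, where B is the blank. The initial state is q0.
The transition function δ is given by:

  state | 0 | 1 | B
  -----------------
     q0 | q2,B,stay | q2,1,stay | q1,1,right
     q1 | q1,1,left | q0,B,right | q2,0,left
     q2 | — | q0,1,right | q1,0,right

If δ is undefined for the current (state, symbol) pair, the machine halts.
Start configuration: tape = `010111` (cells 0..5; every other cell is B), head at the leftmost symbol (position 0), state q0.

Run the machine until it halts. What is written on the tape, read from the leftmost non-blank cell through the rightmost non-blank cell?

0B0B11100

state=q0 head=0 tape=[0]10111BBB   (q0,0)→(q2,B,stay)
state=q2 head=0 tape=[B]10111BBB   (q2,B)→(q1,0,right)
state=q1 head=1 tape=0[1]0111BBB   (q1,1)→(q0,B,right)
state=q0 head=2 tape=0B[0]111BBB   (q0,0)→(q2,B,stay)
state=q2 head=2 tape=0B[B]111BBB   (q2,B)→(q1,0,right)
state=q1 head=3 tape=0B0[1]11BBB   (q1,1)→(q0,B,right)
state=q0 head=4 tape=0B0B[1]1BBB   (q0,1)→(q2,1,stay)
state=q2 head=4 tape=0B0B[1]1BBB   (q2,1)→(q0,1,right)
state=q0 head=5 tape=0B0B1[1]BBB   (q0,1)→(q2,1,stay)
state=q2 head=5 tape=0B0B1[1]BBB   (q2,1)→(q0,1,right)
state=q0 head=6 tape=0B0B11[B]BB   (q0,B)→(q1,1,right)
state=q1 head=7 tape=0B0B111[B]B   (q1,B)→(q2,0,left)
state=q2 head=6 tape=0B0B11[1]0B   (q2,1)→(q0,1,right)
state=q0 head=7 tape=0B0B111[0]B   (q0,0)→(q2,B,stay)
state=q2 head=7 tape=0B0B111[B]B   (q2,B)→(q1,0,right)
state=q1 head=8 tape=0B0B1110[B]   (q1,B)→(q2,0,left)
state=q2 head=7 tape=0B0B111[0]0
The non-blank tape span at halt is 0B0B11100.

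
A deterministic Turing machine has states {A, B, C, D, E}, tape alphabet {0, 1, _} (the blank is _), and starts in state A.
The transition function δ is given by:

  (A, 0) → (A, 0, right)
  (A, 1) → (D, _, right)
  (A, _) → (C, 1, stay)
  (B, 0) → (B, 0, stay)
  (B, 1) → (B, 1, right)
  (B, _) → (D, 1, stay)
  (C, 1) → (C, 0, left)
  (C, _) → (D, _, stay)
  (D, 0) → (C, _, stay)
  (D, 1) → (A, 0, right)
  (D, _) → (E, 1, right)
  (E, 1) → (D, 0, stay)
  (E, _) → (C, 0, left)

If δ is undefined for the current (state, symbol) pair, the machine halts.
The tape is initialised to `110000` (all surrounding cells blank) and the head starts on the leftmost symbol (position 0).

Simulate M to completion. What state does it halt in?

A | [1]10000_   read 1 → write _, move right, go to D
D | _[1]0000_   read 1 → write 0, move right, go to A
A | _0[0]000_   read 0 → write 0, move right, go to A
A | _00[0]00_   read 0 → write 0, move right, go to A
A | _000[0]0_   read 0 → write 0, move right, go to A
A | _0000[0]_   read 0 → write 0, move right, go to A
A | _00000[_]   read _ → write 1, move stay, go to C
C | _00000[1]   read 1 → write 0, move left, go to C
C | _0000[0]0
No transition is defined for (C, 0); M halts in state C.

C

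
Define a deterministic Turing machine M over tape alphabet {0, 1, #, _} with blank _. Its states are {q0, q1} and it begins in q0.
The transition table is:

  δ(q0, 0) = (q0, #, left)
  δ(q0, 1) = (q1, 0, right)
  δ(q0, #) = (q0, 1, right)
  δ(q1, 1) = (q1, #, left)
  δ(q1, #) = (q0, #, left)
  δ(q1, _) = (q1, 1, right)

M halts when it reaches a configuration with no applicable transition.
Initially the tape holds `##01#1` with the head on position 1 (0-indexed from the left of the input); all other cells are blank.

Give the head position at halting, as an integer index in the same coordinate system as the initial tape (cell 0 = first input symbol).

state=q0 head=1 tape=_#[#]01#1   (q0,#)→(q0,1,right)
state=q0 head=2 tape=_#1[0]1#1   (q0,0)→(q0,#,left)
state=q0 head=1 tape=_#[1]#1#1   (q0,1)→(q1,0,right)
state=q1 head=2 tape=_#0[#]1#1   (q1,#)→(q0,#,left)
state=q0 head=1 tape=_#[0]#1#1   (q0,0)→(q0,#,left)
state=q0 head=0 tape=_[#]##1#1   (q0,#)→(q0,1,right)
state=q0 head=1 tape=_1[#]#1#1   (q0,#)→(q0,1,right)
state=q0 head=2 tape=_11[#]1#1   (q0,#)→(q0,1,right)
state=q0 head=3 tape=_111[1]#1   (q0,1)→(q1,0,right)
state=q1 head=4 tape=_1110[#]1   (q1,#)→(q0,#,left)
state=q0 head=3 tape=_111[0]#1   (q0,0)→(q0,#,left)
state=q0 head=2 tape=_11[1]##1   (q0,1)→(q1,0,right)
state=q1 head=3 tape=_110[#]#1   (q1,#)→(q0,#,left)
state=q0 head=2 tape=_11[0]##1   (q0,0)→(q0,#,left)
state=q0 head=1 tape=_1[1]###1   (q0,1)→(q1,0,right)
state=q1 head=2 tape=_10[#]##1   (q1,#)→(q0,#,left)
state=q0 head=1 tape=_1[0]###1   (q0,0)→(q0,#,left)
state=q0 head=0 tape=_[1]####1   (q0,1)→(q1,0,right)
state=q1 head=1 tape=_0[#]###1   (q1,#)→(q0,#,left)
state=q0 head=0 tape=_[0]####1   (q0,0)→(q0,#,left)
state=q0 head=-1 tape=[_]#####1
At halt the head is at cell -1.

-1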